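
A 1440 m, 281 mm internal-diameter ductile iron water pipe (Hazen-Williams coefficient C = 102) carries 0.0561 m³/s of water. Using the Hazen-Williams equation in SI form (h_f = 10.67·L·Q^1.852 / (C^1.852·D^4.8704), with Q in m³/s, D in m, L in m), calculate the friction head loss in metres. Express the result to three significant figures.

h_f = 10.67·1440·0.0561^1.852 / (102^1.852·0.281^4.8704) = 6.834 m

h_f ≈ 6.83 m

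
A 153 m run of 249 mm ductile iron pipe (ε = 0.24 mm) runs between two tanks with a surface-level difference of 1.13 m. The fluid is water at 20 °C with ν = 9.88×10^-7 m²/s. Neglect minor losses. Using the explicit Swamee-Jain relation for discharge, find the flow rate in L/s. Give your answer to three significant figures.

Q ≈ 64.8 L/s

Swamee-Jain (Type II): Q = -0.965·√(gD⁵h_f/L)·ln[ε/(3.7D) + √(3.17ν²L/(gD³h_f))]
√(gD⁵h_f/L) = √(9.81·0.249⁵·1.13/153) = 0.008328
ε/(3.7D) = 2.61×10^-4; √(3.17ν²L/(gD³h_f)) = 5.26×10^-5
Q = -0.965·0.008328·ln(3.131×10^-4) = 0.06484 m³/s
Check: V = 1.33 m/s, Re = 3.36×10^5, f = 0.02049, h_f = 1.14 m ≈ 1.13 m ✓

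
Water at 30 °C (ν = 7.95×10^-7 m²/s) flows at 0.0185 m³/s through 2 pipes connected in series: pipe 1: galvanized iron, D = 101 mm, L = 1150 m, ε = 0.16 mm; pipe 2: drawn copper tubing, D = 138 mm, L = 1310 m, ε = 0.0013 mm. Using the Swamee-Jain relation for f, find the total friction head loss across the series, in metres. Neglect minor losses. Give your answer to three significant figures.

Pipe 1: V = 2.309 m/s, Re = 2.93×10^5, ε/D = 0.00158, f = 0.02291, h_1 = f(L/D)V²/2g = 70.88 m
Pipe 2: V = 1.237 m/s, Re = 2.15×10^5, ε/D = 9.42×10^-6, f = 0.01541, h_2 = f(L/D)V²/2g = 11.41 m
Series → Q common, losses add: H = Σh = 82.29 m

H ≈ 82.3 m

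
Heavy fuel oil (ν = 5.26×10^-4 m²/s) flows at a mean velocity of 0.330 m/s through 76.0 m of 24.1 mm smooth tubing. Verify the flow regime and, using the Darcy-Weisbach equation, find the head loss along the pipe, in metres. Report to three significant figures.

h_f ≈ 74.1 m

Re = VD/ν = 0.330·0.02410/5.26×10^-4 = 15.1 → laminar (Re < 2300)
f = 64/Re = 4.233
h_f = f(L/D)V²/(2g) = 4.233·(76.0/0.02410)·0.330²/(2·9.81) = 74.09 m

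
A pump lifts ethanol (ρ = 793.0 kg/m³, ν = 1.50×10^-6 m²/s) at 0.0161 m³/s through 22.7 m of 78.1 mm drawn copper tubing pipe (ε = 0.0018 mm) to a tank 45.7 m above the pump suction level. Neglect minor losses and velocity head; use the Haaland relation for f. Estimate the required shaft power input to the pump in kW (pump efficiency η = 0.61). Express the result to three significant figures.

P_shaft ≈ 9.93 kW

V = 4Q/(πD²) = 3.361 m/s; Re = 1.75×10^5; ε/D = 2.30×10^-5; f = 0.01604
h_f = f(L/D)V²/2g = 2.684 m
Total head H = z + h_f = 45.7 + 2.684 = 48.38 m
P_hyd = ρgQH = 793.0·9.81·0.0161·48.38 = 6.060 kW
P_shaft = P_hyd/η = 6.060/0.61 = 9.934 kW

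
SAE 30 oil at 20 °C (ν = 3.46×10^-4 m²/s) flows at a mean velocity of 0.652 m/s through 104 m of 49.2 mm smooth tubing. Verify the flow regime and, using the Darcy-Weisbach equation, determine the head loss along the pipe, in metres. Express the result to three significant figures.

Re = VD/ν = 0.652·0.04920/3.46×10^-4 = 92.7 → laminar (Re < 2300)
f = 64/Re = 0.6903
h_f = f(L/D)V²/(2g) = 0.6903·(104/0.04920)·0.652²/(2·9.81) = 31.62 m

h_f ≈ 31.6 m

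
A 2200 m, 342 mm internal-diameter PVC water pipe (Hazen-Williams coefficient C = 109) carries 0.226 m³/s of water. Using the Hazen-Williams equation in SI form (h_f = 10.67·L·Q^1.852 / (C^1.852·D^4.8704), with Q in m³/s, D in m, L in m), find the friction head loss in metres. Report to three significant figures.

h_f ≈ 46.8 m

h_f = 10.67·2200·0.226^1.852 / (109^1.852·0.342^4.8704) = 46.83 m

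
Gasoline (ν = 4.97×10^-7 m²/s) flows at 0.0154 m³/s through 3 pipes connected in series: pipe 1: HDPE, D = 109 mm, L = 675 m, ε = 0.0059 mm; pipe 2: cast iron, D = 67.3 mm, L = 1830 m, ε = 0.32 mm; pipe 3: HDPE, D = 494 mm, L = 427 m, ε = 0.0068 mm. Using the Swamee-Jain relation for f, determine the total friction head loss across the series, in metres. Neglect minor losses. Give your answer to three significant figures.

H ≈ 796 m

Pipe 1: V = 1.650 m/s, Re = 3.62×10^5, ε/D = 5.41×10^-5, f = 0.01455, h_1 = f(L/D)V²/2g = 12.51 m
Pipe 2: V = 4.329 m/s, Re = 5.86×10^5, ε/D = 0.00475, f = 0.03017, h_2 = f(L/D)V²/2g = 783.6 m
Pipe 3: V = 0.08035 m/s, Re = 7.99×10^4, ε/D = 1.38×10^-5, f = 0.01881, h_3 = f(L/D)V²/2g = 0.005349 m
Series → Q common, losses add: H = Σh = 796.1 m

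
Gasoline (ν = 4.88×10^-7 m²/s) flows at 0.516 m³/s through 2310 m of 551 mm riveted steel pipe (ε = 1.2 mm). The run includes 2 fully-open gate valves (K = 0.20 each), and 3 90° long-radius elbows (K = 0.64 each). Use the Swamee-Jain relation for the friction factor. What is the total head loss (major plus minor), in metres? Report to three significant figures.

H_L ≈ 24.6 m

V = 4Q/(πD²) = 2.164 m/s; V²/2g = 0.2387 m
Re = 2.44×10^6, ε/D = 0.00218 → f = 0.02407 (Swamee-Jain)
Major: h_f = f(L/D)·V²/2g = 0.02407·4192·0.2387 = 24.09 m
Minor: ΣK = 2.32; h_m = ΣK·V²/2g = 0.5537 m
Total H_L = 24.09 + 0.5537 = 24.64 m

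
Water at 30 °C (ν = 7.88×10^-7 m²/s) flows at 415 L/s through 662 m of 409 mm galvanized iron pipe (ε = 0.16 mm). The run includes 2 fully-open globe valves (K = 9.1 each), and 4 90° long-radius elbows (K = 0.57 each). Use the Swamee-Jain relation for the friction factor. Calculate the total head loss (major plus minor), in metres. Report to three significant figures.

V = 4Q/(πD²) = 3.159 m/s; V²/2g = 0.5085 m
Re = 1.64×10^6, ε/D = 3.91×10^-4 → f = 0.01627 (Swamee-Jain)
Major: h_f = f(L/D)·V²/2g = 0.01627·1619·0.5085 = 13.40 m
Minor: ΣK = 20.5; h_m = ΣK·V²/2g = 10.41 m
Total H_L = 13.40 + 10.41 = 23.81 m

H_L ≈ 23.8 m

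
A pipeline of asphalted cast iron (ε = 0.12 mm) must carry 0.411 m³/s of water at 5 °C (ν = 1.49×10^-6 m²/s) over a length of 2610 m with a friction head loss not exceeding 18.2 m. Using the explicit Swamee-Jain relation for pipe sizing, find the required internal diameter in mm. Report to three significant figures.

D ≈ 506 mm

Swamee-Jain (Type III): D = 0.66·[ε^1.25·(LQ²/(gh_f))^4.75 + ν·Q^9.4·(L/(gh_f))^5.2]^0.04
LQ²/(gh_f) = 2.469; L/(gh_f) = 14.62
Term 1 = ε^1.25·(…)^4.75 = 9.20×10^-4; Term 2 = ν·Q^9.4·(…)^5.2 = 3.99×10^-4
D = 0.66·(9.20×10^-4 + 3.99×10^-4)^0.04 = 0.5062 m = 506 mm
Check: V = 2.04 m/s, Re = 6.94×10^5, f = 0.01548, h_f = 17.0 m ≈ 18.2 m ✓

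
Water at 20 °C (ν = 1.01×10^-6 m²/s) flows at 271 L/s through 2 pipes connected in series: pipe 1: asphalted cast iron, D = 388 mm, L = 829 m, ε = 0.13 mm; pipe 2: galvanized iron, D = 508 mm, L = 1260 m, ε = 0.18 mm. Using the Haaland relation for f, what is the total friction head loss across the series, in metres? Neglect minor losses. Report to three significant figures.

H ≈ 12.8 m

Pipe 1: V = 2.292 m/s, Re = 8.80×10^5, ε/D = 3.35×10^-4, f = 0.01599, h_1 = f(L/D)V²/2g = 9.145 m
Pipe 2: V = 1.337 m/s, Re = 6.73×10^5, ε/D = 3.54×10^-4, f = 0.01633, h_2 = f(L/D)V²/2g = 3.690 m
Series → Q common, losses add: H = Σh = 12.83 m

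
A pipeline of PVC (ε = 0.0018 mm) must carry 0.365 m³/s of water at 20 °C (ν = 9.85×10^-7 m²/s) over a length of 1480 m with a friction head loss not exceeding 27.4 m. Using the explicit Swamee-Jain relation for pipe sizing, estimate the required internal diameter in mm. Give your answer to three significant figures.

Swamee-Jain (Type III): D = 0.66·[ε^1.25·(LQ²/(gh_f))^4.75 + ν·Q^9.4·(L/(gh_f))^5.2]^0.04
LQ²/(gh_f) = 0.7335; L/(gh_f) = 5.506
Term 1 = ε^1.25·(…)^4.75 = 1.51×10^-8; Term 2 = ν·Q^9.4·(…)^5.2 = 5.39×10^-7
D = 0.66·(1.51×10^-8 + 5.39×10^-7)^0.04 = 0.3709 m = 371 mm
Check: V = 3.38 m/s, Re = 1.27×10^6, f = 0.01129, h_f = 26.2 m ≈ 27.4 m ✓

D ≈ 371 mm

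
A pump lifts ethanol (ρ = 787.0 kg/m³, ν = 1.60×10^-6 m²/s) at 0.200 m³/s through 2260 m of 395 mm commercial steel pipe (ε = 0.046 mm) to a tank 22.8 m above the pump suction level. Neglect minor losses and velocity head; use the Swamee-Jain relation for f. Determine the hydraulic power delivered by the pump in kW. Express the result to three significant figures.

P_hyd ≈ 53.2 kW

V = 4Q/(πD²) = 1.632 m/s; Re = 4.03×10^5; ε/D = 1.16×10^-4; f = 0.01502
h_f = f(L/D)V²/2g = 11.67 m
Total head H = z + h_f = 22.8 + 11.67 = 34.47 m
P_hyd = ρgQH = 787.0·9.81·0.200·34.47 = 53.22 kW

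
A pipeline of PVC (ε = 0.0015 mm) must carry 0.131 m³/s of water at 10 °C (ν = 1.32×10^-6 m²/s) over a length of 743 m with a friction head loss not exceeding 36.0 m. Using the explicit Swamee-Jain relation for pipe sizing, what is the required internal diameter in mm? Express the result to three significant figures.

Swamee-Jain (Type III): D = 0.66·[ε^1.25·(LQ²/(gh_f))^4.75 + ν·Q^9.4·(L/(gh_f))^5.2]^0.04
LQ²/(gh_f) = 0.03610; L/(gh_f) = 2.104
Term 1 = ε^1.25·(…)^4.75 = 7.39×10^-15; Term 2 = ν·Q^9.4·(…)^5.2 = 3.18×10^-13
D = 0.66·(7.39×10^-15 + 3.18×10^-13)^0.04 = 0.2090 m = 209 mm
Check: V = 3.82 m/s, Re = 6.05×10^5, f = 0.01279, h_f = 33.8 m ≈ 36.0 m ✓

D ≈ 209 mm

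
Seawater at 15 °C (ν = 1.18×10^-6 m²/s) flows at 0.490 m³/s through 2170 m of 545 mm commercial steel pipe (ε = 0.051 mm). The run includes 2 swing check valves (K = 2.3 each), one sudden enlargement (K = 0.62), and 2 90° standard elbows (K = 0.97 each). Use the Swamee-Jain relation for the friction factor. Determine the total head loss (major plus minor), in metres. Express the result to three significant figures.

V = 4Q/(πD²) = 2.100 m/s; V²/2g = 0.2249 m
Re = 9.70×10^5, ε/D = 9.36×10^-5 → f = 0.01345 (Swamee-Jain)
Major: h_f = f(L/D)·V²/2g = 0.01345·3982·0.2249 = 12.04 m
Minor: ΣK = 7.16; h_m = ΣK·V²/2g = 1.610 m
Total H_L = 12.04 + 1.610 = 13.65 m

H_L ≈ 13.6 m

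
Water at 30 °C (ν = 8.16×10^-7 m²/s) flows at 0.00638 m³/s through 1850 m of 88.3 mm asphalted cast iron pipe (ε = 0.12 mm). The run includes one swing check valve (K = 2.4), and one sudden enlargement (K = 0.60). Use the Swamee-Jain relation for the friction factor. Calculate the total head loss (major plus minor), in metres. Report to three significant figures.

V = 4Q/(πD²) = 1.042 m/s; V²/2g = 0.05532 m
Re = 1.13×10^5, ε/D = 0.00136 → f = 0.02330 (Swamee-Jain)
Major: h_f = f(L/D)·V²/2g = 0.02330·20951·0.05532 = 27.01 m
Minor: ΣK = 3.00; h_m = ΣK·V²/2g = 0.1660 m
Total H_L = 27.01 + 0.1660 = 27.18 m

H_L ≈ 27.2 m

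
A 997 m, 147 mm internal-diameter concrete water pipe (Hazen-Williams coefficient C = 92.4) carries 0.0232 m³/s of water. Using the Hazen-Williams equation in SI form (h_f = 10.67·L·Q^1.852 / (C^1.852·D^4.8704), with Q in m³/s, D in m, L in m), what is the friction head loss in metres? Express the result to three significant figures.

h_f = 10.67·997·0.0232^1.852 / (92.4^1.852·0.147^4.8704) = 25.99 m

h_f ≈ 26.0 m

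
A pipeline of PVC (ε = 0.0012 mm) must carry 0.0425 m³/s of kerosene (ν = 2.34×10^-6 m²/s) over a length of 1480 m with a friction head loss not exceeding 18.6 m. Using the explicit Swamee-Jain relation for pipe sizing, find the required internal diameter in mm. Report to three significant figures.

Swamee-Jain (Type III): D = 0.66·[ε^1.25·(LQ²/(gh_f))^4.75 + ν·Q^9.4·(L/(gh_f))^5.2]^0.04
LQ²/(gh_f) = 0.01465; L/(gh_f) = 8.111
Term 1 = ε^1.25·(…)^4.75 = 7.71×10^-17; Term 2 = ν·Q^9.4·(…)^5.2 = 1.60×10^-14
D = 0.66·(7.71×10^-17 + 1.60×10^-14)^0.04 = 0.1853 m = 185 mm
Check: V = 1.58 m/s, Re = 1.25×10^5, f = 0.01711, h_f = 17.3 m ≈ 18.6 m ✓

D ≈ 185 mm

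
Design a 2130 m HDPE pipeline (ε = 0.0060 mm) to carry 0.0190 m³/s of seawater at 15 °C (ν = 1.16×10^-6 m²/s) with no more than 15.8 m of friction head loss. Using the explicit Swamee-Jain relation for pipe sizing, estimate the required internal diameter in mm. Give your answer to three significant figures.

Swamee-Jain (Type III): D = 0.66·[ε^1.25·(LQ²/(gh_f))^4.75 + ν·Q^9.4·(L/(gh_f))^5.2]^0.04
LQ²/(gh_f) = 0.004961; L/(gh_f) = 13.74
Term 1 = ε^1.25·(…)^4.75 = 3.36×10^-18; Term 2 = ν·Q^9.4·(…)^5.2 = 6.35×10^-17
D = 0.66·(3.36×10^-18 + 6.35×10^-17)^0.04 = 0.1488 m = 149 mm
Check: V = 1.09 m/s, Re = 1.40×10^5, f = 0.01696, h_f = 14.8 m ≈ 15.8 m ✓

D ≈ 149 mm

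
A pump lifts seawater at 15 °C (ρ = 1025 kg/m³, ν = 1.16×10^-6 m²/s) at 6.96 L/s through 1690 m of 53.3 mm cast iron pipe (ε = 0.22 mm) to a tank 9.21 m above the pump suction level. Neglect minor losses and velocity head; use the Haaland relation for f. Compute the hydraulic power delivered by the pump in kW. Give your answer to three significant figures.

P_hyd ≈ 33.0 kW

V = 4Q/(πD²) = 3.119 m/s; Re = 1.43×10^5; ε/D = 0.00413; f = 0.02941
h_f = f(L/D)V²/2g = 462.5 m
Total head H = z + h_f = 9.21 + 462.5 = 471.7 m
P_hyd = ρgQH = 1025·9.81·0.00696·471.7 = 33.01 kW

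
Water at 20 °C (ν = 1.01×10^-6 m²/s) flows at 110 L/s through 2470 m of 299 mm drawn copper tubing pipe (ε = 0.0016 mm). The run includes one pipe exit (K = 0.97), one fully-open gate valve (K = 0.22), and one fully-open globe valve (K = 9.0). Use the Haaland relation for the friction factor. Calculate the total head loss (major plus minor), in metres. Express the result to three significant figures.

V = 4Q/(πD²) = 1.567 m/s; V²/2g = 0.1251 m
Re = 4.64×10^5, ε/D = 5.35×10^-6 → f = 0.01330 (Haaland)
Major: h_f = f(L/D)·V²/2g = 0.01330·8261·0.1251 = 13.74 m
Minor: ΣK = 10.2; h_m = ΣK·V²/2g = 1.275 m
Total H_L = 13.74 + 1.275 = 15.01 m

H_L ≈ 15.0 m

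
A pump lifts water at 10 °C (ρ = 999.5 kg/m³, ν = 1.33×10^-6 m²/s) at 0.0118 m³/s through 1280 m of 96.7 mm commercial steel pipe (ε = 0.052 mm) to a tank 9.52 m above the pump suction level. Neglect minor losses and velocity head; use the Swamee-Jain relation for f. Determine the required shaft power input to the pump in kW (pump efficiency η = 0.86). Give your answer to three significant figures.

V = 4Q/(πD²) = 1.607 m/s; Re = 1.17×10^5; ε/D = 5.38×10^-4; f = 0.02020
h_f = f(L/D)V²/2g = 35.17 m
Total head H = z + h_f = 9.52 + 35.17 = 44.69 m
P_hyd = ρgQH = 999.5·9.81·0.0118·44.69 = 5.171 kW
P_shaft = P_hyd/η = 5.171/0.86 = 6.013 kW

P_shaft ≈ 6.01 kW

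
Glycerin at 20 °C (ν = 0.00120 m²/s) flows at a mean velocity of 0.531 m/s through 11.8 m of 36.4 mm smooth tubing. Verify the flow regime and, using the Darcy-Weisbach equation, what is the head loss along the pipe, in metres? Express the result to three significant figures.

Re = VD/ν = 0.531·0.03640/0.00120 = 16.1 → laminar (Re < 2300)
f = 64/Re = 3.973
h_f = f(L/D)V²/(2g) = 3.973·(11.8/0.03640)·0.531²/(2·9.81) = 18.51 m

h_f ≈ 18.5 m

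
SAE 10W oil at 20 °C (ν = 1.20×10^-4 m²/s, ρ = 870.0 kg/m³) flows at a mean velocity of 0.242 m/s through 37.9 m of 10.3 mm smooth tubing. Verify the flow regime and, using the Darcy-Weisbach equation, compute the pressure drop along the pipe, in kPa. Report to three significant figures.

Re = VD/ν = 0.242·0.01030/1.20×10^-4 = 20.8 → laminar (Re < 2300)
f = 64/Re = 3.081
h_f = f(L/D)V²/(2g) = 3.081·(37.9/0.01030)·0.242²/(2·9.81) = 33.84 m
Δp = ρg·h_f = 870.0·9.81·33.84 = 288.8 kPa

Δp ≈ 289 kPa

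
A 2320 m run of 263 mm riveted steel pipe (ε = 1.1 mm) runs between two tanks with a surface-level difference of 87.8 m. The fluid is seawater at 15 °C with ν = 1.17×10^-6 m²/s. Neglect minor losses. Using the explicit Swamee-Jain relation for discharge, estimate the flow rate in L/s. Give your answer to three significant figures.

Q ≈ 141 L/s

Swamee-Jain (Type II): Q = -0.965·√(gD⁵h_f/L)·ln[ε/(3.7D) + √(3.17ν²L/(gD³h_f))]
√(gD⁵h_f/L) = √(9.81·0.263⁵·87.8/2320) = 0.02161
ε/(3.7D) = 0.00113; √(3.17ν²L/(gD³h_f)) = 2.53×10^-5
Q = -0.965·0.02161·ln(0.001156) = 0.1411 m³/s
Check: V = 2.60 m/s, Re = 5.84×10^5, f = 0.02907, h_f = 88.1 m ≈ 87.8 m ✓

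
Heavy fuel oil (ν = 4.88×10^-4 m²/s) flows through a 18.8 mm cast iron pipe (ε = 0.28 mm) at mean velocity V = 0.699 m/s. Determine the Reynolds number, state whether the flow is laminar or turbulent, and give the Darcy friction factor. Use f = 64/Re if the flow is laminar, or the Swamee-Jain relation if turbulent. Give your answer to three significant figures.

Re = VD/ν = 0.6990·0.0188/4.88×10^-4 = 26.9
Re < 2300 → laminar → f = 64/Re = 2.377

Re ≈ 26.9; laminar; f = 64/Re ≈ 2.38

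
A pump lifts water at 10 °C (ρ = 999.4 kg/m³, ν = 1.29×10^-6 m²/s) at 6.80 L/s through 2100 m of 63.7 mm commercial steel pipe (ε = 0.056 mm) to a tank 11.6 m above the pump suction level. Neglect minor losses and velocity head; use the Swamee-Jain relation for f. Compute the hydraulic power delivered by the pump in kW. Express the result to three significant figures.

P_hyd ≈ 11.9 kW

V = 4Q/(πD²) = 2.134 m/s; Re = 1.05×10^5; ε/D = 8.79×10^-4; f = 0.02180
h_f = f(L/D)V²/2g = 166.8 m
Total head H = z + h_f = 11.6 + 166.8 = 178.4 m
P_hyd = ρgQH = 999.4·9.81·0.00680·178.4 = 11.89 kW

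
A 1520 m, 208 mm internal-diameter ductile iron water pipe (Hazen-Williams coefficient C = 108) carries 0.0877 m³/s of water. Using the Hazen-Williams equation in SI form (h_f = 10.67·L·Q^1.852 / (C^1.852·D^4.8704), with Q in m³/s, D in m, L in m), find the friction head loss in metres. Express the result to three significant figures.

h_f = 10.67·1520·0.0877^1.852 / (108^1.852·0.208^4.8704) = 64.25 m

h_f ≈ 64.2 m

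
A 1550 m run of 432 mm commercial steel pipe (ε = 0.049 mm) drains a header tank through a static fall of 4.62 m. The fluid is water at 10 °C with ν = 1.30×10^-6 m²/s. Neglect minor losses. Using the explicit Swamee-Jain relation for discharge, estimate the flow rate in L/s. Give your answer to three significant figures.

Q ≈ 191 L/s

Swamee-Jain (Type II): Q = -0.965·√(gD⁵h_f/L)·ln[ε/(3.7D) + √(3.17ν²L/(gD³h_f))]
√(gD⁵h_f/L) = √(9.81·0.432⁵·4.62/1550) = 0.02097
ε/(3.7D) = 3.07×10^-5; √(3.17ν²L/(gD³h_f)) = 4.77×10^-5
Q = -0.965·0.02097·ln(7.833×10^-5) = 0.1914 m³/s
Check: V = 1.31 m/s, Re = 4.34×10^5, f = 0.01486, h_f = 4.63 m ≈ 4.62 m ✓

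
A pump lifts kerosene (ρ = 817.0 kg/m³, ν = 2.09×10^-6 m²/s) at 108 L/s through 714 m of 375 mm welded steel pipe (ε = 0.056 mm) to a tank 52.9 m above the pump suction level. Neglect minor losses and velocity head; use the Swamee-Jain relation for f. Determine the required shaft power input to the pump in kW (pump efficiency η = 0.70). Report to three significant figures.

V = 4Q/(πD²) = 0.9778 m/s; Re = 1.75×10^5; ε/D = 1.49×10^-4; f = 0.01709
h_f = f(L/D)V²/2g = 1.586 m
Total head H = z + h_f = 52.9 + 1.586 = 54.49 m
P_hyd = ρgQH = 817.0·9.81·0.108·54.49 = 47.16 kW
P_shaft = P_hyd/η = 47.16/0.70 = 67.38 kW

P_shaft ≈ 67.4 kW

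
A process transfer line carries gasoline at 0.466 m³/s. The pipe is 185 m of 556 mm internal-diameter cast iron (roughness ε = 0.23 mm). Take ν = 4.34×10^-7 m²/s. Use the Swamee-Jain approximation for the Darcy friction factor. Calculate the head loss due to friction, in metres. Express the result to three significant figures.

V = 4Q/(πD²) = 4·0.466/(π·0.556²) = 1.919 m/s
Re = VD/ν = 1.919·0.556/4.34×10^-7 = 2.46×10^6 → turbulent
ε/D = 0.23/556 = 4.14×10^-4
Swamee-Jain: f = 0.01632
h_f = f(L/D)V²/(2g) = 0.01632·(185/0.556)·1.919²/(2·9.81) = 1.020 m

h_f ≈ 1.02 m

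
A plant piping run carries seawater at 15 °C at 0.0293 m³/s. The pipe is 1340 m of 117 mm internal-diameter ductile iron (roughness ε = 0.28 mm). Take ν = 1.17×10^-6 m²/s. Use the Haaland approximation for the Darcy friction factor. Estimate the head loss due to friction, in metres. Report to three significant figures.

h_f ≈ 109 m

V = 4Q/(πD²) = 4·0.0293/(π·0.117²) = 2.725 m/s
Re = VD/ν = 2.725·0.117/1.17×10^-6 = 2.73×10^5 → turbulent
ε/D = 0.28/117 = 0.00239
Haaland: f = 0.02515
h_f = f(L/D)V²/(2g) = 0.02515·(1340/0.117)·2.725²/(2·9.81) = 109.0 m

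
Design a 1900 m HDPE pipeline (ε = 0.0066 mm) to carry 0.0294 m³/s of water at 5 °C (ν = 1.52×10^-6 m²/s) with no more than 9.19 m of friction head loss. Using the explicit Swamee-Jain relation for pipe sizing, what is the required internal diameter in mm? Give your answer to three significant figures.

Swamee-Jain (Type III): D = 0.66·[ε^1.25·(LQ²/(gh_f))^4.75 + ν·Q^9.4·(L/(gh_f))^5.2]^0.04
LQ²/(gh_f) = 0.01822; L/(gh_f) = 21.08
Term 1 = ε^1.25·(…)^4.75 = 1.83×10^-15; Term 2 = ν·Q^9.4·(…)^5.2 = 4.65×10^-14
D = 0.66·(1.83×10^-15 + 4.65×10^-14)^0.04 = 0.1936 m = 194 mm
Check: V = 0.999 m/s, Re = 1.27×10^5, f = 0.01724, h_f = 8.60 m ≈ 9.19 m ✓

D ≈ 194 mm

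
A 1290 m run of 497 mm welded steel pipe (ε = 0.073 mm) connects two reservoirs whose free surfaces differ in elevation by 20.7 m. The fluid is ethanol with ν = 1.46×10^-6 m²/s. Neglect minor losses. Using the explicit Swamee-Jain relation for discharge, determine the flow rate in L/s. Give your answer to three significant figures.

Swamee-Jain (Type II): Q = -0.965·√(gD⁵h_f/L)·ln[ε/(3.7D) + √(3.17ν²L/(gD³h_f))]
√(gD⁵h_f/L) = √(9.81·0.497⁵·20.7/1290) = 0.06909
ε/(3.7D) = 3.97×10^-5; √(3.17ν²L/(gD³h_f)) = 1.87×10^-5
Q = -0.965·0.06909·ln(5.840×10^-5) = 0.6499 m³/s
Check: V = 3.35 m/s, Re = 1.14×10^6, f = 0.01403, h_f = 20.8 m ≈ 20.7 m ✓

Q ≈ 650 L/s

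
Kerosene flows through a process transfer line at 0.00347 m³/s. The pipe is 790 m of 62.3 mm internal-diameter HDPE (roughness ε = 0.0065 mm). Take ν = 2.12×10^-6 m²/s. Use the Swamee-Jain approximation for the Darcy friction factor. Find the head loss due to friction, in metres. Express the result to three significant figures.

V = 4Q/(πD²) = 4·0.00347/(π·0.0623²) = 1.138 m/s
Re = VD/ν = 1.138·0.0623/2.12×10^-6 = 3.35×10^4 → turbulent
ε/D = 0.0065/62.3 = 1.04×10^-4
Swamee-Jain: f = 0.02312
h_f = f(L/D)V²/(2g) = 0.02312·(790/0.0623)·1.138²/(2·9.81) = 19.36 m

h_f ≈ 19.4 m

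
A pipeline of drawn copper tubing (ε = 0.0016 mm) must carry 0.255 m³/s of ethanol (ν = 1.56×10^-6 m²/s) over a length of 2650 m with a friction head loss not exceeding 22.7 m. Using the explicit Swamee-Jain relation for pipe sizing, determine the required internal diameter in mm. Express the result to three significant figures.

D ≈ 387 mm

Swamee-Jain (Type III): D = 0.66·[ε^1.25·(LQ²/(gh_f))^4.75 + ν·Q^9.4·(L/(gh_f))^5.2]^0.04
LQ²/(gh_f) = 0.7738; L/(gh_f) = 11.90
Term 1 = ε^1.25·(…)^4.75 = 1.68×10^-8; Term 2 = ν·Q^9.4·(…)^5.2 = 1.61×10^-6
D = 0.66·(1.68×10^-8 + 1.61×10^-6)^0.04 = 0.3873 m = 387 mm
Check: V = 2.16 m/s, Re = 5.37×10^5, f = 0.01299, h_f = 21.2 m ≈ 22.7 m ✓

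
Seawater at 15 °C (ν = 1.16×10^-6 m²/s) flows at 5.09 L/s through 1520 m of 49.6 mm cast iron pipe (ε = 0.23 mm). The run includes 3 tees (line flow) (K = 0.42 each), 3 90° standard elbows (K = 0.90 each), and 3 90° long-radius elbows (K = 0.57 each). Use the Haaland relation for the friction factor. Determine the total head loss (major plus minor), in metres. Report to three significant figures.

H_L ≈ 333 m

V = 4Q/(πD²) = 2.634 m/s; V²/2g = 0.3537 m
Re = 1.13×10^5, ε/D = 0.00464 → f = 0.03054 (Haaland)
Major: h_f = f(L/D)·V²/2g = 0.03054·30645·0.3537 = 331.0 m
Minor: ΣK = 5.67; h_m = ΣK·V²/2g = 2.005 m
Total H_L = 331.0 + 2.005 = 333.0 m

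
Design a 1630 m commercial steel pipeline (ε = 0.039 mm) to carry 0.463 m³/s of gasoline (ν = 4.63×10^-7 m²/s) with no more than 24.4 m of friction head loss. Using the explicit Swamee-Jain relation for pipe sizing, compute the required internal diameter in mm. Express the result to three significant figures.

Swamee-Jain (Type III): D = 0.66·[ε^1.25·(LQ²/(gh_f))^4.75 + ν·Q^9.4·(L/(gh_f))^5.2]^0.04
LQ²/(gh_f) = 1.460; L/(gh_f) = 6.810
Term 1 = ε^1.25·(…)^4.75 = 1.86×10^-5; Term 2 = ν·Q^9.4·(…)^5.2 = 7.15×10^-6
D = 0.66·(1.86×10^-5 + 7.15×10^-6)^0.04 = 0.4325 m = 432 mm
Check: V = 3.15 m/s, Re = 2.94×10^6, f = 0.01245, h_f = 23.8 m ≈ 24.4 m ✓

D ≈ 432 mm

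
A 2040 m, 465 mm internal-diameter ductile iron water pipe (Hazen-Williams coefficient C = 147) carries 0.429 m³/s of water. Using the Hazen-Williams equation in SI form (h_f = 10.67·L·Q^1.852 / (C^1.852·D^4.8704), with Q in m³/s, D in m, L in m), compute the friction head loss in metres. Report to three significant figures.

h_f = 10.67·2040·0.429^1.852 / (147^1.852·0.465^4.8704) = 18.32 m

h_f ≈ 18.3 m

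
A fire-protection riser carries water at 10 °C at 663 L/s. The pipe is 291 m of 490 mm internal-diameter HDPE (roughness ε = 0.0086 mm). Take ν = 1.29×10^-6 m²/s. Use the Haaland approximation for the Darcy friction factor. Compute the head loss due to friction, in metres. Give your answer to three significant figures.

h_f ≈ 4.28 m

V = 4Q/(πD²) = 4·0.663/(π·0.490²) = 3.516 m/s
Re = VD/ν = 3.516·0.490/1.29×10^-6 = 1.34×10^6 → turbulent
ε/D = 0.0086/490 = 1.76×10^-5
Haaland: f = 0.01144
h_f = f(L/D)V²/(2g) = 0.01144·(291/0.490)·3.516²/(2·9.81) = 4.281 m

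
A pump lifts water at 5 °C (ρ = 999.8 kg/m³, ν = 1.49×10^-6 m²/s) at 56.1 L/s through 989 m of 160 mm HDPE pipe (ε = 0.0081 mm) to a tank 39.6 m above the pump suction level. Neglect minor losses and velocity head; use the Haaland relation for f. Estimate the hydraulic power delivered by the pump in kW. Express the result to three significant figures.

P_hyd ≈ 41.7 kW

V = 4Q/(πD²) = 2.790 m/s; Re = 3.00×10^5; ε/D = 5.06×10^-5; f = 0.01479
h_f = f(L/D)V²/2g = 36.27 m
Total head H = z + h_f = 39.6 + 36.27 = 75.87 m
P_hyd = ρgQH = 999.8·9.81·0.0561·75.87 = 41.75 kW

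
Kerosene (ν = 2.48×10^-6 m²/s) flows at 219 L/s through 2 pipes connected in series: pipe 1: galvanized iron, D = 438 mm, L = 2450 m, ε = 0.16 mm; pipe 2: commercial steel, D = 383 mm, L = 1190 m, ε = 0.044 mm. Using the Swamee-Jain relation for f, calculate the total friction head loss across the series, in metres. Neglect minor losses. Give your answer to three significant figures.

Pipe 1: V = 1.453 m/s, Re = 2.57×10^5, ε/D = 3.65×10^-4, f = 0.01775, h_1 = f(L/D)V²/2g = 10.69 m
Pipe 2: V = 1.901 m/s, Re = 2.94×10^5, ε/D = 1.15×10^-4, f = 0.01562, h_2 = f(L/D)V²/2g = 8.939 m
Series → Q common, losses add: H = Σh = 19.63 m

H ≈ 19.6 m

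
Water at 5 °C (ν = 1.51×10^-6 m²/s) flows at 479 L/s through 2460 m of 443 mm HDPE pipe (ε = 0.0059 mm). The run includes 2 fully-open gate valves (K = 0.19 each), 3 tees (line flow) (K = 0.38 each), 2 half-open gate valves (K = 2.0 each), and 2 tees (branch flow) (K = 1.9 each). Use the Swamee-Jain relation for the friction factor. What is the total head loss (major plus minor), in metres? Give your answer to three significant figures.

V = 4Q/(πD²) = 3.108 m/s; V²/2g = 0.4922 m
Re = 9.12×10^5, ε/D = 1.33×10^-5 → f = 0.01210 (Swamee-Jain)
Major: h_f = f(L/D)·V²/2g = 0.01210·5553·0.4922 = 33.06 m
Minor: ΣK = 9.32; h_m = ΣK·V²/2g = 4.588 m
Total H_L = 33.06 + 4.588 = 37.65 m

H_L ≈ 37.7 m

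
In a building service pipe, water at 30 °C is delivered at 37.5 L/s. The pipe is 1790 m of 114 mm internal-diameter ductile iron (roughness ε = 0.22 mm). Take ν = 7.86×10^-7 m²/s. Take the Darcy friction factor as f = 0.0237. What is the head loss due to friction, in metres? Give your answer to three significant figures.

V = 4Q/(πD²) = 4·0.0375/(π·0.114²) = 3.674 m/s
h_f = f(L/D)V²/(2g) = 0.02370·(1790/0.114)·3.674²/(2·9.81) = 256.0 m

h_f ≈ 256 m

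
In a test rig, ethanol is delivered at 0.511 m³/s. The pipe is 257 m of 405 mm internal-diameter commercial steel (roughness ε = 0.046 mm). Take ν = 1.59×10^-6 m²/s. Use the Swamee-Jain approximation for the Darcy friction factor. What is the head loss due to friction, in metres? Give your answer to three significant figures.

V = 4Q/(πD²) = 4·0.511/(π·0.405²) = 3.967 m/s
Re = VD/ν = 3.967·0.405/1.59×10^-6 = 1.01×10^6 → turbulent
ε/D = 0.046/405 = 1.14×10^-4
Swamee-Jain: f = 0.01369
h_f = f(L/D)V²/(2g) = 0.01369·(257/0.405)·3.967²/(2·9.81) = 6.968 m

h_f ≈ 6.97 m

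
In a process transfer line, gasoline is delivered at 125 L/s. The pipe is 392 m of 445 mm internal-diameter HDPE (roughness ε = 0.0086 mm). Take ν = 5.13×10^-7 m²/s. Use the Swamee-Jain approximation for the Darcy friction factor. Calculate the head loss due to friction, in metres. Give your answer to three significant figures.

h_f ≈ 0.369 m

V = 4Q/(πD²) = 4·0.125/(π·0.445²) = 0.8037 m/s
Re = VD/ν = 0.8037·0.445/5.13×10^-7 = 6.97×10^5 → turbulent
ε/D = 0.0086/445 = 1.93×10^-5
Swamee-Jain: f = 0.01272
h_f = f(L/D)V²/(2g) = 0.01272·(392/0.445)·0.8037²/(2·9.81) = 0.3688 m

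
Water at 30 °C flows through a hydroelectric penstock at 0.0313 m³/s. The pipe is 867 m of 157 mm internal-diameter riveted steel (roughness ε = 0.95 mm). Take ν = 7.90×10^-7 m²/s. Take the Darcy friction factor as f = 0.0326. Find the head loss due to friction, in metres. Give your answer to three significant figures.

h_f ≈ 24.0 m

V = 4Q/(πD²) = 4·0.0313/(π·0.157²) = 1.617 m/s
h_f = f(L/D)V²/(2g) = 0.03260·(867/0.157)·1.617²/(2·9.81) = 23.99 m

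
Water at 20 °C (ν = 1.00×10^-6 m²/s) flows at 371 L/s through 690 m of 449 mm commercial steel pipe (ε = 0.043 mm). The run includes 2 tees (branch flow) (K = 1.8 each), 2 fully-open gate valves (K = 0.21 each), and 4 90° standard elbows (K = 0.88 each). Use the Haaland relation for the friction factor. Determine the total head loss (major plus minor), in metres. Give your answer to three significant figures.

V = 4Q/(πD²) = 2.343 m/s; V²/2g = 0.2798 m
Re = 1.05×10^6, ε/D = 9.58×10^-5 → f = 0.01321 (Haaland)
Major: h_f = f(L/D)·V²/2g = 0.01321·1537·0.2798 = 5.680 m
Minor: ΣK = 7.54; h_m = ΣK·V²/2g = 2.110 m
Total H_L = 5.680 + 2.110 = 7.790 m

H_L ≈ 7.79 m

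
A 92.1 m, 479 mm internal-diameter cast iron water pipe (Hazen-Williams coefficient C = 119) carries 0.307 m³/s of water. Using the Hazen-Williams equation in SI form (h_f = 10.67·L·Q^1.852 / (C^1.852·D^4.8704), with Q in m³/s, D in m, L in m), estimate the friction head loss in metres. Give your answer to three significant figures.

h_f ≈ 0.570 m

h_f = 10.67·92.1·0.307^1.852 / (119^1.852·0.479^4.8704) = 0.5696 m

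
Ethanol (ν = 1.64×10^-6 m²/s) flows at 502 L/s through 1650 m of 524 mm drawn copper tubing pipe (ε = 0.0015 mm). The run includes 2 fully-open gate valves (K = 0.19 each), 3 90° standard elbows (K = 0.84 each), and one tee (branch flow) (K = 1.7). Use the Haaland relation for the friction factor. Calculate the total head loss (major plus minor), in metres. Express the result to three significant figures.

V = 4Q/(πD²) = 2.328 m/s; V²/2g = 0.2762 m
Re = 7.44×10^5, ε/D = 2.86×10^-6 → f = 0.01222 (Haaland)
Major: h_f = f(L/D)·V²/2g = 0.01222·3149·0.2762 = 10.63 m
Minor: ΣK = 4.60; h_m = ΣK·V²/2g = 1.270 m
Total H_L = 10.63 + 1.270 = 11.90 m

H_L ≈ 11.9 m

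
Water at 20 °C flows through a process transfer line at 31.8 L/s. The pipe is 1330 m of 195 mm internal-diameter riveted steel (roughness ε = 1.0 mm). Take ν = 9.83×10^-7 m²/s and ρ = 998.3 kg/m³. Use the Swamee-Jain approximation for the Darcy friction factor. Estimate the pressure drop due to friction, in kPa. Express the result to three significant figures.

V = 4Q/(πD²) = 4·0.0318/(π·0.195²) = 1.065 m/s
Re = VD/ν = 1.065·0.195/9.83×10^-7 = 2.11×10^5 → turbulent
ε/D = 1.0/195 = 0.00513
Swamee-Jain: f = 0.03121
h_f = f(L/D)V²/(2g) = 0.03121·(1330/0.195)·1.065²/(2·9.81) = 12.30 m
Δp = ρg·h_f = 998.3·9.81·12.30 = 120.5 kPa

Δp ≈ 120 kPa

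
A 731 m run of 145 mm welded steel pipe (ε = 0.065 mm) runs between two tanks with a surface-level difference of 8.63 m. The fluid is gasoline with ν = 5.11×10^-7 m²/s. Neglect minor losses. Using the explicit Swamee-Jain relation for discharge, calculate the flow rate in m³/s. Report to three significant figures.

Swamee-Jain (Type II): Q = -0.965·√(gD⁵h_f/L)·ln[ε/(3.7D) + √(3.17ν²L/(gD³h_f))]
√(gD⁵h_f/L) = √(9.81·0.145⁵·8.63/731) = 0.002725
ε/(3.7D) = 1.21×10^-4; √(3.17ν²L/(gD³h_f)) = 4.84×10^-5
Q = -0.965·0.002725·ln(1.696×10^-4) = 0.02283 m³/s
Check: V = 1.38 m/s, Re = 3.92×10^5, f = 0.01769, h_f = 8.69 m ≈ 8.63 m ✓

Q ≈ 0.0228 m³/s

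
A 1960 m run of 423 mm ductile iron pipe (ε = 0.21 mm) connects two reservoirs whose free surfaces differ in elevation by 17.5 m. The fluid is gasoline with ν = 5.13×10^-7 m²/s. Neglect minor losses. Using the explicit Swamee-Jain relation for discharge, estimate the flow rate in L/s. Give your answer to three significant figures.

Swamee-Jain (Type II): Q = -0.965·√(gD⁵h_f/L)·ln[ε/(3.7D) + √(3.17ν²L/(gD³h_f))]
√(gD⁵h_f/L) = √(9.81·0.423⁵·17.5/1960) = 0.03444
ε/(3.7D) = 1.34×10^-4; √(3.17ν²L/(gD³h_f)) = 1.12×10^-5
Q = -0.965·0.03444·ln(1.454×10^-4) = 0.2937 m³/s
Check: V = 2.09 m/s, Re = 1.72×10^6, f = 0.01705, h_f = 17.6 m ≈ 17.5 m ✓

Q ≈ 294 L/s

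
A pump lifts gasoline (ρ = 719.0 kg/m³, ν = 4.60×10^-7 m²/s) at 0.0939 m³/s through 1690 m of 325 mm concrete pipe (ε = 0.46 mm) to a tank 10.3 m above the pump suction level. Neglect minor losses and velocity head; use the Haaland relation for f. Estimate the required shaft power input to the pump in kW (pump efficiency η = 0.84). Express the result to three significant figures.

P_shaft ≈ 13.9 kW

V = 4Q/(πD²) = 1.132 m/s; Re = 8.00×10^5; ε/D = 0.00142; f = 0.02171
h_f = f(L/D)V²/2g = 7.372 m
Total head H = z + h_f = 10.3 + 7.372 = 17.67 m
P_hyd = ρgQH = 719.0·9.81·0.0939·17.67 = 11.70 kW
P_shaft = P_hyd/η = 11.70/0.84 = 13.93 kW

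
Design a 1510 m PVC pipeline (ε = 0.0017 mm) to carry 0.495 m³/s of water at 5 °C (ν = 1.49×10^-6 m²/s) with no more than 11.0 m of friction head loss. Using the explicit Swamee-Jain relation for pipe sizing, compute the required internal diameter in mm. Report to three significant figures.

D ≈ 513 mm

Swamee-Jain (Type III): D = 0.66·[ε^1.25·(LQ²/(gh_f))^4.75 + ν·Q^9.4·(L/(gh_f))^5.2]^0.04
LQ²/(gh_f) = 3.429; L/(gh_f) = 13.99
Term 1 = ε^1.25·(…)^4.75 = 2.14×10^-5; Term 2 = ν·Q^9.4·(…)^5.2 = 0.00182
D = 0.66·(2.14×10^-5 + 0.00182)^0.04 = 0.5131 m = 513 mm
Check: V = 2.39 m/s, Re = 8.24×10^5, f = 0.01207, h_f = 10.4 m ≈ 11.0 m ✓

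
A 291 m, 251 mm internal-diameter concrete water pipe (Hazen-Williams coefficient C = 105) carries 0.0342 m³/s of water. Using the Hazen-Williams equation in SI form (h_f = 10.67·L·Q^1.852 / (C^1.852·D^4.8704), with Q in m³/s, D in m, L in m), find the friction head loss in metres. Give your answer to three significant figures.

h_f = 10.67·291·0.0342^1.852 / (105^1.852·0.251^4.8704) = 0.9071 m

h_f ≈ 0.907 m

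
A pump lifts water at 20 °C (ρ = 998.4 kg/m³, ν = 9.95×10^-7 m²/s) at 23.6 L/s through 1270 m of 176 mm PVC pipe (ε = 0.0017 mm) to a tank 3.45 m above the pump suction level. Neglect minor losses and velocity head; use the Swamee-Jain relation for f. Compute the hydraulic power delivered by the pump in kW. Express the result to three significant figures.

P_hyd ≈ 2.08 kW

V = 4Q/(πD²) = 0.9701 m/s; Re = 1.72×10^5; ε/D = 9.66×10^-6; f = 0.01609
h_f = f(L/D)V²/2g = 5.568 m
Total head H = z + h_f = 3.45 + 5.568 = 9.018 m
P_hyd = ρgQH = 998.4·9.81·0.0236·9.018 = 2.084 kW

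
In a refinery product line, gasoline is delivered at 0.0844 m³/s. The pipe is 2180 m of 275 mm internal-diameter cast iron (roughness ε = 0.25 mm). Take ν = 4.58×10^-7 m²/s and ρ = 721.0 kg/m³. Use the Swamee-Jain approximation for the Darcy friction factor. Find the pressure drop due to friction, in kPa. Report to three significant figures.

Δp ≈ 113 kPa

V = 4Q/(πD²) = 4·0.0844/(π·0.275²) = 1.421 m/s
Re = VD/ν = 1.421·0.275/4.58×10^-7 = 8.53×10^5 → turbulent
ε/D = 0.25/275 = 9.09×10^-4
Swamee-Jain: f = 0.01967
h_f = f(L/D)V²/(2g) = 0.01967·(2180/0.275)·1.421²/(2·9.81) = 16.04 m
Δp = ρg·h_f = 721.0·9.81·16.04 = 113.5 kPa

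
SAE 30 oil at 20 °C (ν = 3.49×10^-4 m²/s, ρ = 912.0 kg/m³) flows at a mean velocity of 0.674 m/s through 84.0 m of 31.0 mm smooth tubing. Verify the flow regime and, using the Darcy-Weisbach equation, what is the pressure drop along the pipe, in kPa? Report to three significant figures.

Re = VD/ν = 0.674·0.03100/3.49×10^-4 = 59.9 → laminar (Re < 2300)
f = 64/Re = 1.069
h_f = f(L/D)V²/(2g) = 1.069·(84.0/0.03100)·0.674²/(2·9.81) = 67.07 m
Δp = ρg·h_f = 912.0·9.81·67.07 = 600.0 kPa

Δp ≈ 600 kPa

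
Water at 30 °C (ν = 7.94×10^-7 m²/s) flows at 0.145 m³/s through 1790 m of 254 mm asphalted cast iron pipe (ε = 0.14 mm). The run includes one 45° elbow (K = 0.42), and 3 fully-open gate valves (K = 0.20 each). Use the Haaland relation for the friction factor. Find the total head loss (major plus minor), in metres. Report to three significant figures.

H_L ≈ 52.0 m

V = 4Q/(πD²) = 2.862 m/s; V²/2g = 0.4174 m
Re = 9.15×10^5, ε/D = 5.51×10^-4 → f = 0.01755 (Haaland)
Major: h_f = f(L/D)·V²/2g = 0.01755·7047·0.4174 = 51.62 m
Minor: ΣK = 1.02; h_m = ΣK·V²/2g = 0.4257 m
Total H_L = 51.62 + 0.4257 = 52.05 m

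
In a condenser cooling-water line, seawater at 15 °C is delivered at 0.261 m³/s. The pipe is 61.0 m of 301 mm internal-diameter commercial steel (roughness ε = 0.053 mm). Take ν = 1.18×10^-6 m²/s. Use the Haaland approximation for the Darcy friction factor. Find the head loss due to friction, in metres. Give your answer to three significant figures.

V = 4Q/(πD²) = 4·0.261/(π·0.301²) = 3.668 m/s
Re = VD/ν = 3.668·0.301/1.18×10^-6 = 9.36×10^5 → turbulent
ε/D = 0.053/301 = 1.76×10^-4
Haaland: f = 0.01438
h_f = f(L/D)V²/(2g) = 0.01438·(61.0/0.301)·3.668²/(2·9.81) = 1.998 m

h_f ≈ 2.00 m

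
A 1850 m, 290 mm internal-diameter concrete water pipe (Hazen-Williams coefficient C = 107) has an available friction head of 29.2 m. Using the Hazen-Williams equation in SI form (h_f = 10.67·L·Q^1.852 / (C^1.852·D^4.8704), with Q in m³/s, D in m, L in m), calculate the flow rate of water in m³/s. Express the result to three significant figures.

Rearranging: Q = [h_f·C^1.852·D^4.8704 / (10.67·L)]^(1/1.852)
Q = [29.2·107^1.852·0.290^4.8704 / (10.67·1850)]^0.540 = 0.1223 m³/s

Q ≈ 0.122 m³/s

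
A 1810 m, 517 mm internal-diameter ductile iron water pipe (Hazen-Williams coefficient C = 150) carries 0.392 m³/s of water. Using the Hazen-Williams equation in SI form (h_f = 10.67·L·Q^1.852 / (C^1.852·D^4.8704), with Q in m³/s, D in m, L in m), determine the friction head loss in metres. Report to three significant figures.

h_f ≈ 7.91 m

h_f = 10.67·1810·0.392^1.852 / (150^1.852·0.517^4.8704) = 7.905 m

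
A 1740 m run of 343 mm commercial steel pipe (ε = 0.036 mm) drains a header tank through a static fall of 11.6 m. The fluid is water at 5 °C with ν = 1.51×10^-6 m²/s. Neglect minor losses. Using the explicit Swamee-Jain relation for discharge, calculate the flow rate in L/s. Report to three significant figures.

Q ≈ 160 L/s

Swamee-Jain (Type II): Q = -0.965·√(gD⁵h_f/L)·ln[ε/(3.7D) + √(3.17ν²L/(gD³h_f))]
√(gD⁵h_f/L) = √(9.81·0.343⁵·11.6/1740) = 0.01762
ε/(3.7D) = 2.84×10^-5; √(3.17ν²L/(gD³h_f)) = 5.23×10^-5
Q = -0.965·0.01762·ln(8.070×10^-5) = 0.1603 m³/s
Check: V = 1.73 m/s, Re = 3.94×10^5, f = 0.01494, h_f = 11.6 m ≈ 11.6 m ✓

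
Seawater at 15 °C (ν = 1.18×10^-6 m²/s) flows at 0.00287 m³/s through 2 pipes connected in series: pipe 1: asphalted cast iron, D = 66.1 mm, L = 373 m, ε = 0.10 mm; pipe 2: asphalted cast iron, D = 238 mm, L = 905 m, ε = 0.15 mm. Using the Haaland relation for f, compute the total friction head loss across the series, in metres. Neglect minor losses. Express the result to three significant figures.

Pipe 1: V = 0.8364 m/s, Re = 4.68×10^4, ε/D = 0.00151, f = 0.02528, h_1 = f(L/D)V²/2g = 5.086 m
Pipe 2: V = 0.06451 m/s, Re = 1.30×10^4, ε/D = 6.30×10^-4, f = 0.02968, h_2 = f(L/D)V²/2g = 0.02394 m
Series → Q common, losses add: H = Σh = 5.110 m

H ≈ 5.11 m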